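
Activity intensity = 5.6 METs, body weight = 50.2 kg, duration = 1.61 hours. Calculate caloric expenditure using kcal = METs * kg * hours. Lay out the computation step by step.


kcal = 5.6 * 50.2 * 1.61
= 281.12 * 1.61
= 452.6 kcal

452.6 kcal


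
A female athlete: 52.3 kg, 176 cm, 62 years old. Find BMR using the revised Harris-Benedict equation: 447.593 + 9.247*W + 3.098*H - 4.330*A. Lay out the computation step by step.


Intercept = 447.593
Weight contribution = 9.247 * 52.3 = 483.6181
Height contribution = 3.098 * 176 = 545.248
Age contribution = 4.33 * 62 = 268.46
BMR = 447.593 + 483.6181 + 545.248 - 268.46
= 1208.0 kcal/day

1208.0 kcal/day


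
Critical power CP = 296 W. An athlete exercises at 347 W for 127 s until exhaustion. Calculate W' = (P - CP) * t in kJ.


P - CP = 347 - 296 = 51 W
W' = 51 * 127 = 6477 J
= 6477 / 1000 = 6.477 kJ

6.477 kJ


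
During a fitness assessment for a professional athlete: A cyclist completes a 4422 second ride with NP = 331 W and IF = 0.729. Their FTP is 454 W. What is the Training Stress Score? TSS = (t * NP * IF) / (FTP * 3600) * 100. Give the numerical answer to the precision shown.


t * NP * IF = 4422 * 331 * 0.729 = 1067024.178
FTP * 3600 = 1634400
TSS = (1067024.178 / 1634400) * 100 = 65.29

65.29 TSS


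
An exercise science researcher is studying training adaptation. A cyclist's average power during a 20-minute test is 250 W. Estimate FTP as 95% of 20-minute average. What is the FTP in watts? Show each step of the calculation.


FTP = 20-min power * 0.95
= 250 * 0.95
= 237.5 W

237.5 W


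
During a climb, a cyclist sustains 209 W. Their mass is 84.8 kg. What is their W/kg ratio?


Power-to-weight = 209 W / 84.8 kg
= 2.465 W/kg

2.465 W/kg


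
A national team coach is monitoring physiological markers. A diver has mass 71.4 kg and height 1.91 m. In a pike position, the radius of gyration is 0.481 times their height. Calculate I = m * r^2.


r = 0.481 * 1.91 = 0.91871 m
I = m * r^2 = 71.4 * 0.844028 = 60.264 kg*m^2

60.264 kg*m^2


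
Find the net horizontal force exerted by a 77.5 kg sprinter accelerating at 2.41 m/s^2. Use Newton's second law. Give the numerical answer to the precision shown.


Newton's second law: F = m * a
F = 77.5 * 2.41 = 186.78 N

186.78 N


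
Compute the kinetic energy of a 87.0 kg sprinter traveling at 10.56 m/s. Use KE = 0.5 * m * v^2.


Velocity squared = 111.5136
KE = 0.5 * 87.0 * 111.5136 = 4850.84 J

4850.84 J


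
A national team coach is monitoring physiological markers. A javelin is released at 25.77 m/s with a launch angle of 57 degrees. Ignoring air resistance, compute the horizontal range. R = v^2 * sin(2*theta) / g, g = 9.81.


Launch speed squared = 664.0929
sin(2 * 57 deg) = 0.913545
Range = 664.0929 * 0.913545 / 9.81
= 61.843 m

61.843 m


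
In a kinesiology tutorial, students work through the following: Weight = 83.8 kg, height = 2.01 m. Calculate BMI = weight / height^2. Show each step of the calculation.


height^2 = 2.01^2 = 4.0401
BMI = 83.8 / 4.0401 = 20.74 kg/m^2

20.74 kg/m^2


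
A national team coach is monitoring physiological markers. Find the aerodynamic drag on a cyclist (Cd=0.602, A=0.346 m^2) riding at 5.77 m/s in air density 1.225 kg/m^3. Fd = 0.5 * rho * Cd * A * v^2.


Fd = 0.5 * 1.225 * 0.602 * 0.346 * 5.77^2
= 0.5 * 1.225 * 0.602 * 0.346 * 33.2929
= 4.247 N

4.247 N


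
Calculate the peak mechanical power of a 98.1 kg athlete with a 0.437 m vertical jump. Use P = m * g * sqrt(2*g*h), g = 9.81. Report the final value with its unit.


First, sqrt(2gh) = sqrt(2 * 9.81 * 0.437)
= sqrt(8.57394) = 2.928129 m/s
Power = 98.1 * 9.81 * 2.928129 = 2817.92 W

2817.92 W


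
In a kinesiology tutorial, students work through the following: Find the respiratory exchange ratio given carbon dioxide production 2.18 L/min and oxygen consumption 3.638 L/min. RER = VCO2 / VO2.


VCO2 = 2.18 L/min
VO2 = 3.638 L/min
RER = 2.18 / 3.638 = 0.5992

0.5992


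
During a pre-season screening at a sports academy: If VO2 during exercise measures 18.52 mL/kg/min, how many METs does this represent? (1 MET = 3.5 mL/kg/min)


METs = VO2 / 3.5 = 18.52 / 3.5 = 5.29

5.29 METs


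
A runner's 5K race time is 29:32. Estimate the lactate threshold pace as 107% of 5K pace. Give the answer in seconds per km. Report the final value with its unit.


Total race time = 29*60 + 32 = 1772 seconds
5K pace = 1772 / 5 = 354.4 sec/km
LT pace = 354.4 * 1.07 = 379.21 sec/km

379.21 s/km


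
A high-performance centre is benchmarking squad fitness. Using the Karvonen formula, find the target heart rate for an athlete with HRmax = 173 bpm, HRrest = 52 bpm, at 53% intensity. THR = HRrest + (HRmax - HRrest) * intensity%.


HRR = 173 - 52 = 121
THR = 52 + 121 * 0.53
= 52 + 64.13
= 116.13 bpm

116.13 bpm


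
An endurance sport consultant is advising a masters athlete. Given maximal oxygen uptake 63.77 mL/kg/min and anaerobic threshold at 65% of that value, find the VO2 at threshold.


Percentage as decimal = 0.65
VO2 at AT = 63.77 * 0.65 = 41.45 mL/kg/min

41.45 mL/kg/min


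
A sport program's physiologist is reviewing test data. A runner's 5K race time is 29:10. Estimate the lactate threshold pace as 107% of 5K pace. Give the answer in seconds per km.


Total race time = 29*60 + 10 = 1750 seconds
5K pace = 1750 / 5 = 350.0 sec/km
LT pace = 350.0 * 1.07 = 374.5 sec/km

374.5 s/km


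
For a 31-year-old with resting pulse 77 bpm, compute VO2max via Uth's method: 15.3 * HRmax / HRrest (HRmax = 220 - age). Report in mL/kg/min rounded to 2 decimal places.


Step 1: HRmax = 220 - 31 = 189 bpm
Step 2: Ratio = 189 / 77 = 2.4545
Step 3: VO2max = 15.3 * 2.4545 = 37.55 mL/kg/min

37.55 mL/kg/min


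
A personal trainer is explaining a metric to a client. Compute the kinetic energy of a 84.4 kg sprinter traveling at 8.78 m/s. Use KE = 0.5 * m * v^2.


Velocity squared = 77.0884
KE = 0.5 * 84.4 * 77.0884 = 3253.13 J

3253.13 J


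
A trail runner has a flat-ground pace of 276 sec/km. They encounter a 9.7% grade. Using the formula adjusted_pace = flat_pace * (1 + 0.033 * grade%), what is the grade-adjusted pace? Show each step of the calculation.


Grade factor = 1 + 0.033 * 9.7 = 1.3201
Adjusted = 276 * 1.3201 = 364.35 sec/km

364.35 s/km


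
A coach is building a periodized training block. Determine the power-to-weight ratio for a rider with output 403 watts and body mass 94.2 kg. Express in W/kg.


P/W = 403 / 94.2 = 4.278 W/kg

4.278 W/kg


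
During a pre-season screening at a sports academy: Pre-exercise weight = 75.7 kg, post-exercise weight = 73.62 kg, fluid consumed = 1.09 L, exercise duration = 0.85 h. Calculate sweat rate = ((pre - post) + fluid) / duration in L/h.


Weight loss = 75.7 - 73.62 = 2.08 kg (approx L)
Total sweat = 2.08 + 1.09 = 3.17 L
Sweat rate = 3.17 / 0.85 = 3.729 L/h

3.729 L/h


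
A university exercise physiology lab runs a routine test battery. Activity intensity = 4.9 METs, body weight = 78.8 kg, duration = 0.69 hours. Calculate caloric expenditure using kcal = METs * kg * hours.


kcal = 4.9 * 78.8 * 0.69
= 386.12 * 0.69
= 266.42 kcal

266.42 kcal


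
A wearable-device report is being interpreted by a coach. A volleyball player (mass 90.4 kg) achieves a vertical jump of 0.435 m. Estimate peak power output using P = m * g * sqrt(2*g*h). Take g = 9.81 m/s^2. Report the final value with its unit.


2 * g * h = 2 * 9.81 * 0.435 = 8.5347
sqrt(8.5347) = 2.921421 m/s
P = 90.4 * 9.81 * 2.921421 = 2590.79 W

2590.79 W


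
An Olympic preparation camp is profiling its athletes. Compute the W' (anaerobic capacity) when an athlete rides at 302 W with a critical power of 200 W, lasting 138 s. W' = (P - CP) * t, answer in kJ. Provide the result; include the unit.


Above-CP power = 102 W
Duration = 138 s
W' = 102 * 138 = 14076 J
Convert: 14076 / 1000 = 14.076 kJ

14.076 kJ


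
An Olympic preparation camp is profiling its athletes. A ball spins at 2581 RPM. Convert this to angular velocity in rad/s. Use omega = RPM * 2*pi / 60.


omega = 2581 * 2 * pi / 60
= 2581 * 6.28318531 / 60
= 16216.901 / 60
= 270.282 rad/s

270.282 rad/s


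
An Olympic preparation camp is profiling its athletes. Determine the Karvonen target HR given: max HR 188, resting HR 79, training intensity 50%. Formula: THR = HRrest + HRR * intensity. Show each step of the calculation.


HRR = HRmax - HRrest = 188 - 79 = 109
THR = 79 + 109 * 0.5
= 133.5 bpm

133.5 bpm


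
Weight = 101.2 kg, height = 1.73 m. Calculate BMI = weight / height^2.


height^2 = 1.73^2 = 2.9929
BMI = 101.2 / 2.9929 = 33.81 kg/m^2

33.81 kg/m^2


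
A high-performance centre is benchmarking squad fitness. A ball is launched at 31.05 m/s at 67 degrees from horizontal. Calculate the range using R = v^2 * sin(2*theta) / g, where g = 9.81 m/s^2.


sin(2 * 67) = sin(134) = 0.71934
v^2 = 31.05^2 = 964.1025
R = 964.1025 * 0.71934 / 9.81
= 70.695 m

70.695 m


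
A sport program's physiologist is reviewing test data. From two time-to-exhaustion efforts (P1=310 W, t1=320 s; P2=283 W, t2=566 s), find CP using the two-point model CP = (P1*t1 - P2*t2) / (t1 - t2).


Work in trial 1 = 99200 J
Work in trial 2 = 160178 J
Delta work = -60978 J
Delta time = -246 s
CP = -60978 / -246 = 247.88 W

247.88 W


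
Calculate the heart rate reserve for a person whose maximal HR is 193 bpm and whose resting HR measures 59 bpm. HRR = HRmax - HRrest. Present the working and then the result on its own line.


HRmax = 193 bpm
HRrest = 59 bpm
HRR = 193 - 59 = 134 bpm

134 bpm


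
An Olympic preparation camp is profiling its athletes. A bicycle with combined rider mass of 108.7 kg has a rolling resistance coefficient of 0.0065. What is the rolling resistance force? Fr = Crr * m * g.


Fr = 0.0065 * 108.7 * 9.81
= 0.70655 * 9.81
= 6.931 N

6.931 N


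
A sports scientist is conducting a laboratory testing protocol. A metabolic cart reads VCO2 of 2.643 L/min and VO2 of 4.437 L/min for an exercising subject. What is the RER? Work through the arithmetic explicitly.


RER = VCO2 / VO2 = 2.643 / 4.437 = 0.5957

0.5957


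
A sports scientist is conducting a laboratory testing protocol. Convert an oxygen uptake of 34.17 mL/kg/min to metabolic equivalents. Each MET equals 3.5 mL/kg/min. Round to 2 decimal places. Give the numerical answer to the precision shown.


One MET = 3.5 mL/kg/min
Number of METs = 34.17 / 3.5
= 9.76 METs

9.76 METs


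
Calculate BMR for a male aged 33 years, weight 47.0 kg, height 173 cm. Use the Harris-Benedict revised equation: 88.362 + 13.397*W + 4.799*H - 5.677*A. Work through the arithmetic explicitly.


Substituting values:
W term = 13.397 * 47.0 = 629.659
H term = 4.799 * 173 = 830.227
A term = 5.677 * 33 = 187.341
BMR = 1360.91 kcal/day

1360.91 kcal/day


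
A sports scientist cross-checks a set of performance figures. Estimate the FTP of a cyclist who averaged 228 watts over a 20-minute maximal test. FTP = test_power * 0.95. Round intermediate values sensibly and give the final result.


FTP = 228 * 0.95 = 216.6 W

216.6 W


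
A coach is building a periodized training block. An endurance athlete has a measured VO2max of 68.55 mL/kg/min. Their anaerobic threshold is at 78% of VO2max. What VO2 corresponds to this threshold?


Anaerobic threshold VO2 = VO2max * 78%
= 68.55 * 0.78
= 53.47 mL/kg/min

53.47 mL/kg/min


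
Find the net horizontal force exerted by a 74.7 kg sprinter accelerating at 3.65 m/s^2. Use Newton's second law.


Newton's second law: F = m * a
F = 74.7 * 3.65 = 272.66 N

272.66 N


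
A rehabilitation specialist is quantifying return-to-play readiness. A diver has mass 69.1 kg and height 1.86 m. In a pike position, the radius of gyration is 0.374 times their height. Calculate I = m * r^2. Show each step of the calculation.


r = 0.374 * 1.86 = 0.69564 m
I = m * r^2 = 69.1 * 0.483915 = 33.439 kg*m^2

33.439 kg*m^2


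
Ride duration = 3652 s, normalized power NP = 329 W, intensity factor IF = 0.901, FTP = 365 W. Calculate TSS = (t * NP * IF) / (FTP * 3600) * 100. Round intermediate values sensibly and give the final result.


Numerator = 3652 * 329 * 0.901 = 1082558.708
Denominator = 365 * 3600 = 1314000
TSS = 1082558.708 / 1314000 * 100
= 82.39

82.39 TSS


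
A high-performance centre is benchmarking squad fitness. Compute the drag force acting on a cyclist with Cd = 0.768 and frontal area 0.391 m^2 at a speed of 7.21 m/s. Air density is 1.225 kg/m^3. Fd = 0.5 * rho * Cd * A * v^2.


Step 1: v^2 = 51.9841
Step 2: Fd = 0.5 * 1.225 * 0.768 * 0.391 * 51.9841
= 9.561 N

9.561 N


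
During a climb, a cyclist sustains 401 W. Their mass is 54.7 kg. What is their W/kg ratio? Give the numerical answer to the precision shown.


Power-to-weight = 401 W / 54.7 kg
= 7.331 W/kg

7.331 W/kg


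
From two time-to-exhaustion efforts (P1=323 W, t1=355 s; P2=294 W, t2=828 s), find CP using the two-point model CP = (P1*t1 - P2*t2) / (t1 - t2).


Work in trial 1 = 114665 J
Work in trial 2 = 243432 J
Delta work = -128767 J
Delta time = -473 s
CP = -128767 / -473 = 272.23 W

272.23 W


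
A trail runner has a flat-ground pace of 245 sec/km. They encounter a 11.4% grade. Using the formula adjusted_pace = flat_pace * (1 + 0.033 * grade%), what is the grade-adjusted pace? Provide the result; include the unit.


Grade factor = 1 + 0.033 * 11.4 = 1.3762
Adjusted = 245 * 1.3762 = 337.17 sec/km

337.17 s/km


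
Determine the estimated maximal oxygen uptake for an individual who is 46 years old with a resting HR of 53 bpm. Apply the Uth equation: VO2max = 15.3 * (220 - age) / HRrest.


HRmax = 220 - 46 = 174
VO2max = 15.3 * (174 / 53)
= 15.3 * 3.283
= 50.23 mL/kg/min

50.23 mL/kg/min


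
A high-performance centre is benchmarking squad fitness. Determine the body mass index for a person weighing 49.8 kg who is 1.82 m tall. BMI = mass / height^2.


BMI = mass / height^2
= 49.8 / 1.82^2
= 49.8 / 3.3124
= 15.03 kg/m^2

15.03 kg/m^2


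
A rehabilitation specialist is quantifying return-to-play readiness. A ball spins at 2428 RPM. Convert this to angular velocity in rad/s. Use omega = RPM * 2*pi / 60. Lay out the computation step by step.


omega = 2428 * 2 * pi / 60
= 2428 * 6.28318531 / 60
= 15255.574 / 60
= 254.26 rad/s

254.26 rad/s


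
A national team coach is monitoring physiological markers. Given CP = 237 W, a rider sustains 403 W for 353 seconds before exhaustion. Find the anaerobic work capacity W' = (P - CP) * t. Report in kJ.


Excess power = 403 - 237 = 166 W
Work above CP = 166 * 353 = 58598 J
W' = 58.598 kJ

58.598 kJ


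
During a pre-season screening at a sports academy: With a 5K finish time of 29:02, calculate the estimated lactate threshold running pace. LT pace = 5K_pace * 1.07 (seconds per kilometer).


Race duration = 1742 s for 5 km
Average pace = 1742 / 5 = 348.4 s/km
LT pace = 348.4 * 1.07
= 372.79 s/km

372.79 s/km


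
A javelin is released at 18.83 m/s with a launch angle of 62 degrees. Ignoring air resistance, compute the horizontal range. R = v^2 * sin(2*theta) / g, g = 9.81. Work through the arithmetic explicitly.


Launch speed squared = 354.5689
sin(2 * 62 deg) = 0.829038
Range = 354.5689 * 0.829038 / 9.81
= 29.964 m

29.964 m


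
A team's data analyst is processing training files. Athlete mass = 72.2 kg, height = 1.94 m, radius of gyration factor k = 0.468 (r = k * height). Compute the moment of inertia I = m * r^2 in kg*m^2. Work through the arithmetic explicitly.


r = k * height = 0.468 * 1.94 = 0.90792 m
r^2 = 0.90792^2 = 0.824319
I = 72.2 * 0.824319 = 59.516 kg*m^2

59.516 kg*m^2


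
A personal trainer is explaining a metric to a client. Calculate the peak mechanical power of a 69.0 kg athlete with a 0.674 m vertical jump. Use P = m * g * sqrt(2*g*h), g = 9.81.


First, sqrt(2gh) = sqrt(2 * 9.81 * 0.674)
= sqrt(13.22388) = 3.636465 m/s
Power = 69.0 * 9.81 * 3.636465 = 2461.49 W

2461.49 W


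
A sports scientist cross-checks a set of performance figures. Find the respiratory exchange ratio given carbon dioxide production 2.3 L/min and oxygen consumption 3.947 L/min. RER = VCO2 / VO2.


VCO2 = 2.3 L/min
VO2 = 3.947 L/min
RER = 2.3 / 3.947 = 0.5827

0.5827


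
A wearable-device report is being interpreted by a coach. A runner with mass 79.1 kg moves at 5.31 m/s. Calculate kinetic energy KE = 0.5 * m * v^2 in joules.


v^2 = 5.31^2 = 28.1961
KE = 0.5 * 79.1 * 28.1961
= 1115.16 J

1115.16 J


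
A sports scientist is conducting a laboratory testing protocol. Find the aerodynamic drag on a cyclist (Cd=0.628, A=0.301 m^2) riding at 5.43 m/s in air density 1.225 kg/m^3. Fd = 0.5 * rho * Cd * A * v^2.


Fd = 0.5 * 1.225 * 0.628 * 0.301 * 5.43^2
= 0.5 * 1.225 * 0.628 * 0.301 * 29.4849
= 3.414 N

3.414 N


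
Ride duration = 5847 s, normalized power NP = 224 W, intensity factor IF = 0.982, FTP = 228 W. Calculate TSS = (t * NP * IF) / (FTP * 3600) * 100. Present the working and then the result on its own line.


Numerator = 5847 * 224 * 0.982 = 1286152.896
Denominator = 228 * 3600 = 820800
TSS = 1286152.896 / 820800 * 100
= 156.7

156.7 TSS


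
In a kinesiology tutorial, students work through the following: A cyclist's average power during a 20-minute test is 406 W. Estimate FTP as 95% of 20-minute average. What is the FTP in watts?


FTP = 20-min power * 0.95
= 406 * 0.95
= 385.7 W

385.7 W


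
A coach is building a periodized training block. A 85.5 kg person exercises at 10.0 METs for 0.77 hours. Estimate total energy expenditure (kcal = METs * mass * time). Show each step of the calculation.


Energy = METs * mass(kg) * time(h)
= 10.0 * 85.5 * 0.77
= 658.35 kcal

658.35 kcal


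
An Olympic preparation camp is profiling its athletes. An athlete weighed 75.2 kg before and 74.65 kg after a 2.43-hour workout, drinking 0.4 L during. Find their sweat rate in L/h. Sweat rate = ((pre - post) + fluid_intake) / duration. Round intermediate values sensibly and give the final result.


Body mass change = 0.55 kg
Total sweat loss = 0.55 + 0.4 = 0.95 L
Rate = 0.95 / 2.43 = 0.391 L/h

0.391 L/h


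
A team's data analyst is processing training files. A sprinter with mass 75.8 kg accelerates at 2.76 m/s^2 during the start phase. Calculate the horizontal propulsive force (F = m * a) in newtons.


F = m * a
= 75.8 * 2.76
= 209.21 N

209.21 N


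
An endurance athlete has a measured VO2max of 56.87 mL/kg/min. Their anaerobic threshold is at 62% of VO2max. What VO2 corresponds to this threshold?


Anaerobic threshold VO2 = VO2max * 62%
= 56.87 * 0.62
= 35.26 mL/kg/min

35.26 mL/kg/min


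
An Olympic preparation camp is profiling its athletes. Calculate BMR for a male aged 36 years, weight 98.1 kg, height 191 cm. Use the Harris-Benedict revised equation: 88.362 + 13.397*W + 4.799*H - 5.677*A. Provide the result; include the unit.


Substituting values:
W term = 13.397 * 98.1 = 1314.2457
H term = 4.799 * 191 = 916.609
A term = 5.677 * 36 = 204.372
BMR = 2114.84 kcal/day

2114.84 kcal/day


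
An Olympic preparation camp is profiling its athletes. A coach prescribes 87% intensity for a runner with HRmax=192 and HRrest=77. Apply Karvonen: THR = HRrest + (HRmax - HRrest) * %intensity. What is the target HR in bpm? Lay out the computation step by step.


Heart rate reserve = 192 - 77 = 115
Intensity fraction = 87 / 100 = 0.87
THR = 77 + 115 * 0.87 = 177.05 bpm

177.05 bpm


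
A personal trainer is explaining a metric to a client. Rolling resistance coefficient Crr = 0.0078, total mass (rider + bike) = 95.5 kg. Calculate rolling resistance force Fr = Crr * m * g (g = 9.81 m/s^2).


Fr = Crr * m * g
= 0.0078 * 95.5 * 9.81
= 7.307 N

7.307 N


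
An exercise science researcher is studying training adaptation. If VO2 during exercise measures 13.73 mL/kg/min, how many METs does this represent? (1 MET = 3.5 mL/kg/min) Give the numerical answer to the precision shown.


METs = VO2 / 3.5 = 13.73 / 3.5 = 3.92

3.92 METs


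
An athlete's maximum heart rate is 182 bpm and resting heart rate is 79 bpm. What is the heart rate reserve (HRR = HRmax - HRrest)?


HRR = HRmax - HRrest
= 182 - 79
= 103 bpm

103 bpm


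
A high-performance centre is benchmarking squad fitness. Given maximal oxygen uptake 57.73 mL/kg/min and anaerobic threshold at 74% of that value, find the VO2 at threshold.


Percentage as decimal = 0.74
VO2 at AT = 57.73 * 0.74 = 42.72 mL/kg/min

42.72 mL/kg/min


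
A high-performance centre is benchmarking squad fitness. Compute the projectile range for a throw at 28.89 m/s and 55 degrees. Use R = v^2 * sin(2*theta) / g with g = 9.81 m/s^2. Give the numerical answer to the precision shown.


Two times the angle = 110 degrees
sin(110) = 0.939693
R = 834.6321 * 0.939693 / 9.81 = 79.949 m

79.949 m


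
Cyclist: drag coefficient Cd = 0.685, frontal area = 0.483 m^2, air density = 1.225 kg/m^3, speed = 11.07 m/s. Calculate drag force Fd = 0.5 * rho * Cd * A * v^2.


v^2 = 11.07^2 = 122.5449
Fd = 0.5 * 1.225 * 0.685 * 0.483 * 122.5449
= 24.834 N

24.834 N


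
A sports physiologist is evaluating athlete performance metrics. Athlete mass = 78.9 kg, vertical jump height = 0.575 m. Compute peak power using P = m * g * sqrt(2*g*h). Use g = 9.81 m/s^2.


sqrt(2 * 9.81 * 0.575) = sqrt(11.2815) = 3.358794 m/s
P = 78.9 * 9.81 * 3.358794
= 2599.74 W

2599.74 W


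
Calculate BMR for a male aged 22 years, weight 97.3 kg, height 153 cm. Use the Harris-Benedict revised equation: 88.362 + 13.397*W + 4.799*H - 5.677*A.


Substituting values:
W term = 13.397 * 97.3 = 1303.5281
H term = 4.799 * 153 = 734.247
A term = 5.677 * 22 = 124.894
BMR = 2001.24 kcal/day

2001.24 kcal/day


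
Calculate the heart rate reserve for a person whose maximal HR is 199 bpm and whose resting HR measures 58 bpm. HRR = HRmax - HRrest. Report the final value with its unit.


HRmax = 199 bpm
HRrest = 58 bpm
HRR = 199 - 58 = 141 bpm

141 bpm


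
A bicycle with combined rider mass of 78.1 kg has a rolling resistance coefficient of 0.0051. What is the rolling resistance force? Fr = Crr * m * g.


Fr = 0.0051 * 78.1 * 9.81
= 0.39831 * 9.81
= 3.907 N

3.907 N


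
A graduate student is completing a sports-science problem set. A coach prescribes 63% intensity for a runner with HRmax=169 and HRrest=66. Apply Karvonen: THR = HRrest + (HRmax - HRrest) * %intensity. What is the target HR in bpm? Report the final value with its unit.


Heart rate reserve = 169 - 66 = 103
Intensity fraction = 63 / 100 = 0.63
THR = 66 + 103 * 0.63 = 130.89 bpm

130.89 bpm


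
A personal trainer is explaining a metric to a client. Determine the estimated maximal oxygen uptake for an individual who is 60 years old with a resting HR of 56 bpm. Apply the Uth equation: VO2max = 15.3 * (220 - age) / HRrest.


HRmax = 220 - 60 = 160
VO2max = 15.3 * (160 / 56)
= 15.3 * 2.8571
= 43.71 mL/kg/min

43.71 mL/kg/min


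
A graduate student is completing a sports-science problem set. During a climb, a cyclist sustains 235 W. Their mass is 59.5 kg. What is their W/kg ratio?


Power-to-weight = 235 W / 59.5 kg
= 3.95 W/kg

3.95 W/kg


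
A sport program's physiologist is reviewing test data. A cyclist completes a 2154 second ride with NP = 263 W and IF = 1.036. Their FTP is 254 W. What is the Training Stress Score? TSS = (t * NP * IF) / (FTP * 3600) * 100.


t * NP * IF = 2154 * 263 * 1.036 = 586896.072
FTP * 3600 = 914400
TSS = (586896.072 / 914400) * 100 = 64.18

64.18 TSS


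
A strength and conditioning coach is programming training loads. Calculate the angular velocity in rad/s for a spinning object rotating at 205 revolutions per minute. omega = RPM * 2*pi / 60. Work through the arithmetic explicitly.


omega = RPM * 2*pi / 60
= 205 * 6.28318531 / 60
= 21.468 rad/s

21.468 rad/s


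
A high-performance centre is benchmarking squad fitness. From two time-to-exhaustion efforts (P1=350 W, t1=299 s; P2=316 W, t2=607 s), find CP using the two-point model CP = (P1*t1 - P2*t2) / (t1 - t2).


Work in trial 1 = 104650 J
Work in trial 2 = 191812 J
Delta work = -87162 J
Delta time = -308 s
CP = -87162 / -308 = 282.99 W

282.99 W


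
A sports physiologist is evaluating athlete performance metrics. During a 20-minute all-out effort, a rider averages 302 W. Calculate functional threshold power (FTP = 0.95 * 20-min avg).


FTP = 0.95 * 302
= 286.9 W

286.9 W


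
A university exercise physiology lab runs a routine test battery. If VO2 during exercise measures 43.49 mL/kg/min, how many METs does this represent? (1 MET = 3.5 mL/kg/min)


METs = VO2 / 3.5 = 43.49 / 3.5 = 12.43

12.43 METs


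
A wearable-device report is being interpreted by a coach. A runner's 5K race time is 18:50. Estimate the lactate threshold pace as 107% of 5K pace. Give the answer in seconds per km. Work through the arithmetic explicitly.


Total race time = 18*60 + 50 = 1130 seconds
5K pace = 1130 / 5 = 226.0 sec/km
LT pace = 226.0 * 1.07 = 241.82 sec/km

241.82 s/km


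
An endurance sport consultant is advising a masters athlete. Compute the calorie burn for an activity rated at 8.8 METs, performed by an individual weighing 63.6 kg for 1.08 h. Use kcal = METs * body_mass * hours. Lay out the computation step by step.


Product of METs and mass = 8.8 * 63.6 = 559.68
Total kcal = 559.68 * 1.08 = 604.45 kcal

604.45 kcal


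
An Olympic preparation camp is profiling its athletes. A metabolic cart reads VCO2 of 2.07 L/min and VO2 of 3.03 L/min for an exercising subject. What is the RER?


RER = VCO2 / VO2 = 2.07 / 3.03 = 0.6832

0.6832


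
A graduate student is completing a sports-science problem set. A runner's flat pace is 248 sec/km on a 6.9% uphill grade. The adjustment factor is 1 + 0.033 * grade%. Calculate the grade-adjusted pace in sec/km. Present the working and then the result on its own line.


Factor = 1 + 0.033 * 6.9 = 1.2277
Adjusted pace = 248 * 1.2277
= 304.47 sec/km

304.47 s/km


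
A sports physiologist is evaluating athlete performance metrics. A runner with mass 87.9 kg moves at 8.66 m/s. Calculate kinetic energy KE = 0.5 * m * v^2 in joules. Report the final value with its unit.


v^2 = 8.66^2 = 74.9956
KE = 0.5 * 87.9 * 74.9956
= 3296.06 J

3296.06 J


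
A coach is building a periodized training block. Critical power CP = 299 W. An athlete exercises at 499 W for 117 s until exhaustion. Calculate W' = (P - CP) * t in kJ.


P - CP = 499 - 299 = 200 W
W' = 200 * 117 = 23400 J
= 23400 / 1000 = 23.4 kJ

23.4 kJ


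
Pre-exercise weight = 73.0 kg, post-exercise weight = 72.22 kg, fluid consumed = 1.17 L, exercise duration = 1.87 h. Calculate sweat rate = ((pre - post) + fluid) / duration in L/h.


Weight loss = 73.0 - 72.22 = 0.78 kg (approx L)
Total sweat = 0.78 + 1.17 = 1.95 L
Sweat rate = 1.95 / 1.87 = 1.043 L/h

1.043 L/h


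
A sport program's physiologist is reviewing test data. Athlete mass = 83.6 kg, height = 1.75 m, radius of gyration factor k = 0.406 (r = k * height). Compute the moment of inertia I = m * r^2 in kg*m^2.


r = k * height = 0.406 * 1.75 = 0.7105 m
r^2 = 0.7105^2 = 0.50481
I = 83.6 * 0.50481 = 42.202 kg*m^2

42.202 kg*m^2


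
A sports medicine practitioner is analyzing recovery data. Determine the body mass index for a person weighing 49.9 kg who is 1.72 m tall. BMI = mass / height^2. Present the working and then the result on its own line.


BMI = mass / height^2
= 49.9 / 1.72^2
= 49.9 / 2.9584
= 16.87 kg/m^2

16.87 kg/m^2


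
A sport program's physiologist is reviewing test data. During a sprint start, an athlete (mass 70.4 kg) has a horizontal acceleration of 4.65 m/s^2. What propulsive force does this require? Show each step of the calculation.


Propulsive force = mass * acceleration
= 70.4 kg * 4.65 m/s^2
= 327.36 N

327.36 N


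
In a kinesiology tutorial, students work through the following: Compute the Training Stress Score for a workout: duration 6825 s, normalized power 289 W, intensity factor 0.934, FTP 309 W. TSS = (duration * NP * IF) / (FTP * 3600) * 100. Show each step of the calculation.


Product = 6825 * 289 * 0.934 = 1842244.95
Base = 309 * 3600 = 1112400
TSS = 1842244.95 / 1112400 * 100 = 165.61

165.61 TSS


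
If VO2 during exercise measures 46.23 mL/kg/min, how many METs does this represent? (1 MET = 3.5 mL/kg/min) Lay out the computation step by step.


METs = VO2 / 3.5 = 46.23 / 3.5 = 13.21

13.21 METs


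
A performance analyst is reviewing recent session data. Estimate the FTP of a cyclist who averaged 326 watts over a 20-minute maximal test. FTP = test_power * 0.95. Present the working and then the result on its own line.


FTP = 326 * 0.95 = 309.7 W

309.7 W


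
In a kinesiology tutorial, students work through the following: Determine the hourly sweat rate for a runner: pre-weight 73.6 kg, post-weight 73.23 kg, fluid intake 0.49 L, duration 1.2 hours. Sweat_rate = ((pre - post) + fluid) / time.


Mass lost = 73.6 - 73.23 = 0.37 kg
Add fluid consumed: 0.37 + 0.49 = 0.86 L total sweat
Sweat rate = 0.86 / 1.2 = 0.717 L/h

0.717 L/h


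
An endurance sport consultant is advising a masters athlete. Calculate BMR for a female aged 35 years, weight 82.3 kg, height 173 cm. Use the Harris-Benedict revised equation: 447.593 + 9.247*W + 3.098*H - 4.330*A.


Substituting values:
W term = 9.247 * 82.3 = 761.0281
H term = 3.098 * 173 = 535.954
A term = 4.330 * 35 = 151.55
BMR = 1593.03 kcal/day

1593.03 kcal/day


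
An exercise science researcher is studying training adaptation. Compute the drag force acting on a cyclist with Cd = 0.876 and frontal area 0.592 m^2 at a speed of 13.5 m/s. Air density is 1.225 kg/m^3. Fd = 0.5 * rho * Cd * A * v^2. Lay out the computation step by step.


Step 1: v^2 = 182.25
Step 2: Fd = 0.5 * 1.225 * 0.876 * 0.592 * 182.25
= 57.889 N

57.889 N


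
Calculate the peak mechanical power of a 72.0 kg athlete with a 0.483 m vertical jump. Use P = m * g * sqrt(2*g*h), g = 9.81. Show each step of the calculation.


First, sqrt(2gh) = sqrt(2 * 9.81 * 0.483)
= sqrt(9.47646) = 3.078386 m/s
Power = 72.0 * 9.81 * 3.078386 = 2174.33 W

2174.33 W


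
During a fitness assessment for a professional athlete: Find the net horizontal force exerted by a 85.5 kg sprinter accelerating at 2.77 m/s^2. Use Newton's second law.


Newton's second law: F = m * a
F = 85.5 * 2.77 = 236.84 N

236.84 N


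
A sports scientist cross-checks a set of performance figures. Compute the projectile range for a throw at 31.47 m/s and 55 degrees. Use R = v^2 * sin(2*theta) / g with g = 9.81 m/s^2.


Two times the angle = 110 degrees
sin(110) = 0.939693
R = 990.3609 * 0.939693 / 9.81 = 94.866 m

94.866 m


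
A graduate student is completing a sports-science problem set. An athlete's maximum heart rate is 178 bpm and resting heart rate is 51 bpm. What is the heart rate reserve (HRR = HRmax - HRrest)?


HRR = HRmax - HRrest
= 178 - 51
= 127 bpm

127 bpm


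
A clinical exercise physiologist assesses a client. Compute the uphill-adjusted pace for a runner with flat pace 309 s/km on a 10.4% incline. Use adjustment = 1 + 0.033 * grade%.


Adjustment factor = 1 + 0.033 * 10.4 = 1.3432
Grade-adjusted pace = 309 * 1.3432 = 415.05 s/km

415.05 s/km


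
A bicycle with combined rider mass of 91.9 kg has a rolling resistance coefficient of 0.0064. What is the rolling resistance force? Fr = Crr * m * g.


Fr = 0.0064 * 91.9 * 9.81
= 0.58816 * 9.81
= 5.77 N

5.77 N


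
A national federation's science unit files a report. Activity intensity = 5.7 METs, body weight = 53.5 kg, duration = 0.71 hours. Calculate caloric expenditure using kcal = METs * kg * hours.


kcal = 5.7 * 53.5 * 0.71
= 304.95 * 0.71
= 216.51 kcal

216.51 kcal


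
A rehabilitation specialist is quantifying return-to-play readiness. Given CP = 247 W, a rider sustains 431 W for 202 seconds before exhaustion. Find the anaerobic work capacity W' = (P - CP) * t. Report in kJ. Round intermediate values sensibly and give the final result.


Excess power = 431 - 247 = 184 W
Work above CP = 184 * 202 = 37168 J
W' = 37.168 kJ

37.168 kJ


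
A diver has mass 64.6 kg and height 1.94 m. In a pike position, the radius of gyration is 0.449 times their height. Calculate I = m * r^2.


r = 0.449 * 1.94 = 0.87106 m
I = m * r^2 = 64.6 * 0.758746 = 49.015 kg*m^2

49.015 kg*m^2


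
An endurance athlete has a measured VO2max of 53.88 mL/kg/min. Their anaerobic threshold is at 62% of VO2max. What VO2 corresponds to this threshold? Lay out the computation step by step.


Anaerobic threshold VO2 = VO2max * 62%
= 53.88 * 0.62
= 33.41 mL/kg/min

33.41 mL/kg/min


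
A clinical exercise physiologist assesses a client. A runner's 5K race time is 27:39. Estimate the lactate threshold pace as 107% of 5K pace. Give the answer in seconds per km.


Total race time = 27*60 + 39 = 1659 seconds
5K pace = 1659 / 5 = 331.8 sec/km
LT pace = 331.8 * 1.07 = 355.03 sec/km

355.03 s/km


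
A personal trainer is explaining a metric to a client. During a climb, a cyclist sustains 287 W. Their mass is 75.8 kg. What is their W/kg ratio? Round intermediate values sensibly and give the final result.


Power-to-weight = 287 W / 75.8 kg
= 3.786 W/kg

3.786 W/kg


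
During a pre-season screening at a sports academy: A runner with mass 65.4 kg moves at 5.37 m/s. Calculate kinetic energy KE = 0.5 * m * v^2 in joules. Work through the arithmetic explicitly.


v^2 = 5.37^2 = 28.8369
KE = 0.5 * 65.4 * 28.8369
= 942.97 J

942.97 J


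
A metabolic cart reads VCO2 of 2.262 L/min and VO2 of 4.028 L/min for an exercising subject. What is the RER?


RER = VCO2 / VO2 = 2.262 / 4.028 = 0.5616

0.5616


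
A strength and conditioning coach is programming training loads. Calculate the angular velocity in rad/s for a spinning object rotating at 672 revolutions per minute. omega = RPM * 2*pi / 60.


omega = RPM * 2*pi / 60
= 672 * 6.28318531 / 60
= 70.372 rad/s

70.372 rad/s


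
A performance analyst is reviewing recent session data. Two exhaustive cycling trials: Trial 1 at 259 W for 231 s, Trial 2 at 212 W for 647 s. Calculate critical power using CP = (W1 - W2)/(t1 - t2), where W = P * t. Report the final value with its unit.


W1 = 259 * 231 = 59829 J
W2 = 212 * 647 = 137164 J
CP = (59829 - 137164) / (231 - 647)
= -77335 / -416
= 185.9 W

185.9 W


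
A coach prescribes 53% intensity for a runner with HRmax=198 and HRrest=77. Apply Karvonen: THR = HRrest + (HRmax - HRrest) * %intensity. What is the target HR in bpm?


Heart rate reserve = 198 - 77 = 121
Intensity fraction = 53 / 100 = 0.53
THR = 77 + 121 * 0.53 = 141.13 bpm

141.13 bpm


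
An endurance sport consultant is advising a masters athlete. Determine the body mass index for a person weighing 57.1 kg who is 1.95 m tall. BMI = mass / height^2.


BMI = mass / height^2
= 57.1 / 1.95^2
= 57.1 / 3.8025
= 15.02 kg/m^2

15.02 kg/m^2


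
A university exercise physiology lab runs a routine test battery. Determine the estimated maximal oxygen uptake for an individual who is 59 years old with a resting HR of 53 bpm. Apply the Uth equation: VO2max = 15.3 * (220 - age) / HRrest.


HRmax = 220 - 59 = 161
VO2max = 15.3 * (161 / 53)
= 15.3 * 3.0377
= 46.48 mL/kg/min

46.48 mL/kg/min


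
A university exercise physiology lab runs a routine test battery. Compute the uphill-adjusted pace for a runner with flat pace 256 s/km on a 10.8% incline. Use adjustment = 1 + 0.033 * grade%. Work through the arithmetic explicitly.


Adjustment factor = 1 + 0.033 * 10.8 = 1.3564
Grade-adjusted pace = 256 * 1.3564 = 347.24 s/km

347.24 s/km


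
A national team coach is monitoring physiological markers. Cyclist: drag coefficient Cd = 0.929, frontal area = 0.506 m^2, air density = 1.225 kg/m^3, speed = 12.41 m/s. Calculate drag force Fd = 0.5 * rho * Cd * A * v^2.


v^2 = 12.41^2 = 154.0081
Fd = 0.5 * 1.225 * 0.929 * 0.506 * 154.0081
= 44.342 N

44.342 N


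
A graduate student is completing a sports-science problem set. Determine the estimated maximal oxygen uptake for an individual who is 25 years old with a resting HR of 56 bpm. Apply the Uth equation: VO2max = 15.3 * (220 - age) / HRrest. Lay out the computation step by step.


HRmax = 220 - 25 = 195
VO2max = 15.3 * (195 / 56)
= 15.3 * 3.4821
= 53.28 mL/kg/min

53.28 mL/kg/min


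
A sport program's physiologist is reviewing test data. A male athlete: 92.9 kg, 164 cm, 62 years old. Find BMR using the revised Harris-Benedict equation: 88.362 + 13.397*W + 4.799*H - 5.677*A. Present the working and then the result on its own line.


Intercept = 88.362
Weight contribution = 13.397 * 92.9 = 1244.5813
Height contribution = 4.799 * 164 = 787.036
Age contribution = 5.677 * 62 = 351.974
BMR = 88.362 + 1244.5813 + 787.036 - 351.974
= 1768.01 kcal/day

1768.01 kcal/day


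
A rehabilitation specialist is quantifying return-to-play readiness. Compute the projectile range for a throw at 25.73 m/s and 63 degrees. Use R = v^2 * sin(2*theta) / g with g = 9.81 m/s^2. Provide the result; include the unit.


Two times the angle = 126 degrees
sin(126) = 0.809017
R = 662.0329 * 0.809017 / 9.81 = 54.597 m

54.597 m


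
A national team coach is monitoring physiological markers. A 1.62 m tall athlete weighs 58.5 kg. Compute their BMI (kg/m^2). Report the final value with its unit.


height^2 = 2.6244 m^2
BMI = 58.5 / 2.6244 = 22.29 kg/m^2

22.29 kg/m^2


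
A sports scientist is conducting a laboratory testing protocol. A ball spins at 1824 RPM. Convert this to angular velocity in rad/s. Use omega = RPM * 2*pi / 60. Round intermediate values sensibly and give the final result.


omega = 1824 * 2 * pi / 60
= 1824 * 6.28318531 / 60
= 11460.53 / 60
= 191.009 rad/s

191.009 rad/s


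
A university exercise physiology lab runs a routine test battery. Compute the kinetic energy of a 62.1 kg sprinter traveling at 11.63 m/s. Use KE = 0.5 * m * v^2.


Velocity squared = 135.2569
KE = 0.5 * 62.1 * 135.2569 = 4199.73 J

4199.73 J


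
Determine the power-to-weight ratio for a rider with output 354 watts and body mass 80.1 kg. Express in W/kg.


P/W = 354 / 80.1 = 4.419 W/kg

4.419 W/kg


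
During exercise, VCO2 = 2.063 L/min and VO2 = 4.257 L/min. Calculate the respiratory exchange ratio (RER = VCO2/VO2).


RER = VCO2 / VO2
= 2.063 / 4.257
= 0.4846

0.4846


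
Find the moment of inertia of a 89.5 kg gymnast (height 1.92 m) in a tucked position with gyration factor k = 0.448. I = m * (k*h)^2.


Radius of gyration = 0.448 * 1.92 = 0.86016 m
I = 89.5 * 0.86016^2
= 89.5 * 0.739875
= 66.219 kg*m^2

66.219 kg*m^2


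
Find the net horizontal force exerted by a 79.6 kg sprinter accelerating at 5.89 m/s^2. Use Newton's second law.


Newton's second law: F = m * a
F = 79.6 * 5.89 = 468.84 N

468.84 N


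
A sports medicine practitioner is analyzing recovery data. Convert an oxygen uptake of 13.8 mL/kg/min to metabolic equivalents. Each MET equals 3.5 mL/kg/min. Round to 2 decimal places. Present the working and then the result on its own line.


One MET = 3.5 mL/kg/min
Number of METs = 13.8 / 3.5
= 3.94 METs

3.94 METs


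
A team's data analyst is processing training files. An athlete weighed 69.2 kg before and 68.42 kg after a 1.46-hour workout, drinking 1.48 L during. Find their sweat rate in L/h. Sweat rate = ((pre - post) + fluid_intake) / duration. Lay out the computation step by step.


Body mass change = 0.78 kg
Total sweat loss = 0.78 + 1.48 = 2.26 L
Rate = 2.26 / 1.46 = 1.548 L/h

1.548 L/h


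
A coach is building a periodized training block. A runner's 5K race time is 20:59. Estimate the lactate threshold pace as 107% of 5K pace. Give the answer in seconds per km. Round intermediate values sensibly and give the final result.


Total race time = 20*60 + 59 = 1259 seconds
5K pace = 1259 / 5 = 251.8 sec/km
LT pace = 251.8 * 1.07 = 269.43 sec/km

269.43 s/km
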